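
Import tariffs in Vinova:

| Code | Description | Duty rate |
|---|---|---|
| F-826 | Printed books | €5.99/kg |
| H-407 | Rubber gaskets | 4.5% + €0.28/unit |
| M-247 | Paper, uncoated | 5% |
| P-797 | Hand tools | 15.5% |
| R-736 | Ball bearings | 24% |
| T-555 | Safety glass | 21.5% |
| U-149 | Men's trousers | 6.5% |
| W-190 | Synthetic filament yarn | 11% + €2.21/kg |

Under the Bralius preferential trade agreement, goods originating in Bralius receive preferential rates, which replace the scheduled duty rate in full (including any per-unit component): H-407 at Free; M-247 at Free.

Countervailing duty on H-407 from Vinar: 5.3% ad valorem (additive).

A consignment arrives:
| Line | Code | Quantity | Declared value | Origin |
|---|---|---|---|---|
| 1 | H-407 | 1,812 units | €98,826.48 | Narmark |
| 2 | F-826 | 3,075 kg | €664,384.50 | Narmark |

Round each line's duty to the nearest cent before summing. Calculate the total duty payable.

Line 1 (H-407, Narmark, 1,812 units, €98,826.48):
Base rate for H-407 is 4.5% + €0.28/unit.
H-407 has an FTA preferential rate, but origin Narmark is not Bralius; base rate stands.
The additional-duty order on H-407 targets Vinar, not Narmark; it does not apply.
Duty = €98,826.48 × 4.5% + 1,812 × €0.28 = €4,954.55.
Line 2 (F-826, Narmark, 3,075 kg, €664,384.50):
Base rate for F-826 is €5.99/kg.
Duty = 3,075 × €5.99 = €18,419.25.
Total = €4,954.55 + €18,419.25 = €23,373.80.

€23,373.80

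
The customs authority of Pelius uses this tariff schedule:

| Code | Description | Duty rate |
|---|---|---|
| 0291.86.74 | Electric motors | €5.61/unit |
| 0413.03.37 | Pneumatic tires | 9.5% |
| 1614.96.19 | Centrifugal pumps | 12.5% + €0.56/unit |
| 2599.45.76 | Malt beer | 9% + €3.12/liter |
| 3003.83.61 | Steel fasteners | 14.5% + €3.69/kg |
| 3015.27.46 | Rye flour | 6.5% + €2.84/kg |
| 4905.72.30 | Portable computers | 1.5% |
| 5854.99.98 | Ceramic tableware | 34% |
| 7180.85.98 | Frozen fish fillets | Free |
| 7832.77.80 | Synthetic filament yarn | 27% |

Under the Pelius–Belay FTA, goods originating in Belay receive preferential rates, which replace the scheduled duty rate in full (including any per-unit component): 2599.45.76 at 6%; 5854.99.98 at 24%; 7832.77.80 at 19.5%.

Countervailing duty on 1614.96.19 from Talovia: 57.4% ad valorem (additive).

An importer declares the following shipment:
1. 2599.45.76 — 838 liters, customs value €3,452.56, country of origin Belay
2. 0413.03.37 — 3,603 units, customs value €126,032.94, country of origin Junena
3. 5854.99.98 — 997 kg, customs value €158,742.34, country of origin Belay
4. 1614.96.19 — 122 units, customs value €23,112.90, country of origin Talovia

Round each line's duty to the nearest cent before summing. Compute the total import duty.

€66,502.68

Line 1 (2599.45.76, Belay, 838 liters, €3,452.56):
Base rate for 2599.45.76 is 9% + €3.12/liter.
Origin Belay qualifies under the Pelius–Belay agreement and 2599.45.76 is covered: preferential rate 6% applies instead.
Duty = €3,452.56 × 6% = €207.15.
Line 2 (0413.03.37, Junena, 3,603 units, €126,032.94):
Base rate for 0413.03.37 is 9.5%.
Duty = €126,032.94 × 9.5% = €11,973.13.
Line 3 (5854.99.98, Belay, 997 kg, €158,742.34):
Base rate for 5854.99.98 is 34%.
Origin Belay qualifies under the Pelius–Belay agreement and 5854.99.98 is covered: preferential rate 24% applies instead.
Duty = €158,742.34 × 24% = €38,098.16.
Line 4 (1614.96.19, Talovia, 122 units, €23,112.90):
Base rate for 1614.96.19 is 12.5% + €0.56/unit.
Additional duty on 1614.96.19 from Talovia: +57.4%. Applied ad valorem rate: 12.5% + 57.4% = 69.9%.
Duty = €23,112.90 × 69.9% + 122 × €0.56 = €16,224.24.
Total = €207.15 + €11,973.13 + €38,098.16 + €16,224.24 = €66,502.68.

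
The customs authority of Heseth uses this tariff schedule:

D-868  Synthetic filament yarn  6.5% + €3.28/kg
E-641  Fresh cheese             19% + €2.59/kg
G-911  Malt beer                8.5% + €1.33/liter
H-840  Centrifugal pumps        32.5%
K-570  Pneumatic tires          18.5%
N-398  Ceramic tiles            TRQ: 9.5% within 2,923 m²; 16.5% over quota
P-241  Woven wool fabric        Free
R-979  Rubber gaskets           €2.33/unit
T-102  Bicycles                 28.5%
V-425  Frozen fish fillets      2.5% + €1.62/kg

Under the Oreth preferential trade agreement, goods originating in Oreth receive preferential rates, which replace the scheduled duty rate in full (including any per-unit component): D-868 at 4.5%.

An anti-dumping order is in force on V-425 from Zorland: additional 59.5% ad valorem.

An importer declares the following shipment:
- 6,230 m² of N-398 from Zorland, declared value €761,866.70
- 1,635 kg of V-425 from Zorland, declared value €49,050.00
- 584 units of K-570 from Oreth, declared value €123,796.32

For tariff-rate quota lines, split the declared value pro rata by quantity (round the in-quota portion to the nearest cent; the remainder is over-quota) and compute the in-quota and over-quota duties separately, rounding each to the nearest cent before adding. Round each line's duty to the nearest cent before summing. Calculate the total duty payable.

Line 1 (N-398, Zorland, 6,230 m², €761,866.70):
Code N-398 is under a tariff-rate quota (threshold 2,923 m²). In-quota: 2,923 m² at 9.5%; over-quota: 3,307 m² at 16.5%.
Pro-rata value split: in-quota = €761,866.70 × 2,923/6,230 = €357,453.67; over-quota = €761,866.70 − €357,453.67 = €404,413.03.
In-quota duty = €357,453.67 × 9.5% = €33,958.10. Over-quota duty = €404,413.03 × 16.5% = €66,728.15.
Line duty = €33,958.10 + €66,728.15 = €100,686.25.
Line 2 (V-425, Zorland, 1,635 kg, €49,050.00):
Base rate for V-425 is 2.5% + €1.62/kg.
Additional duty on V-425 from Zorland: +59.5%. Applied ad valorem rate: 2.5% + 59.5% = 62%.
Duty = €49,050.00 × 62% + 1,635 × €1.62 = €33,059.70.
Line 3 (K-570, Oreth, 584 units, €123,796.32):
Base rate for K-570 is 18.5%.
Origin Oreth is the FTA partner but K-570 is not on the preference list; base rate stands.
Duty = €123,796.32 × 18.5% = €22,902.32.
Total = €100,686.25 + €33,059.70 + €22,902.32 = €156,648.27.

€156,648.27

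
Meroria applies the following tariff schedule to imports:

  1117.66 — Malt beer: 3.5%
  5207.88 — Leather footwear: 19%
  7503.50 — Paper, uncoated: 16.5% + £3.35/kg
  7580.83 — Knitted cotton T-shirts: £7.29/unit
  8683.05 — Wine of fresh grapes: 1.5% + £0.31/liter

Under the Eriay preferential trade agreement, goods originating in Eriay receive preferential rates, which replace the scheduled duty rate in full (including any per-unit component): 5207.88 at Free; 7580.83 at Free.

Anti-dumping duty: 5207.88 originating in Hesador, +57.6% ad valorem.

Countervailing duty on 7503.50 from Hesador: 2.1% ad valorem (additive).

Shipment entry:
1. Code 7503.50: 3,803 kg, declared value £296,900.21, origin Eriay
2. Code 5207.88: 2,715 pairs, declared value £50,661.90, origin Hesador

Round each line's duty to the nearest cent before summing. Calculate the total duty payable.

£100,535.60

Line 1 (7503.50, Eriay, 3,803 kg, £296,900.21):
Base rate for 7503.50 is 16.5% + £3.35/kg.
Origin Eriay is the FTA partner but 7503.50 is not on the preference list; base rate stands.
The additional-duty order on 7503.50 targets Hesador, not Eriay; it does not apply.
Duty = £296,900.21 × 16.5% + 3,803 × £3.35 = £61,728.58.
Line 2 (5207.88, Hesador, 2,715 pairs, £50,661.90):
Base rate for 5207.88 is 19%.
5207.88 has an FTA preferential rate, but origin Hesador is not Eriay; base rate stands.
Additional duty on 5207.88 from Hesador: +57.6%. Applied ad valorem rate: 19% + 57.6% = 76.6%.
Duty = £50,661.90 × 76.6% = £38,807.02.
Total = £61,728.58 + £38,807.02 = £100,535.60.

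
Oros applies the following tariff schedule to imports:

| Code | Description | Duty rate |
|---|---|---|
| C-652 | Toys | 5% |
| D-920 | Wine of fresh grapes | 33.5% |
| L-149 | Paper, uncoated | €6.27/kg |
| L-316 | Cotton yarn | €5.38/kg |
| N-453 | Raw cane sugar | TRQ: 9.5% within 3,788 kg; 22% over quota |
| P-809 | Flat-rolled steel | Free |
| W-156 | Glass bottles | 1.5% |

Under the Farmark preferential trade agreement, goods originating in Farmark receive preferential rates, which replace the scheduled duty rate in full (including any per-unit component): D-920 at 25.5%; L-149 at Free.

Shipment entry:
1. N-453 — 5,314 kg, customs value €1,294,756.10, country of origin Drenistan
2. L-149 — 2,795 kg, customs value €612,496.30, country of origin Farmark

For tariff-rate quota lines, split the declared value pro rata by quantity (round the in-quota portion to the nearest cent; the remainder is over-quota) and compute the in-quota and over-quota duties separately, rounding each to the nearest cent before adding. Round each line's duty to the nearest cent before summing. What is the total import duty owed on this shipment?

Line 1 (N-453, Drenistan, 5,314 kg, €1,294,756.10):
Code N-453 is under a tariff-rate quota (threshold 3,788 kg). In-quota: 3,788 kg at 9.5%; over-quota: 1,526 kg at 22%.
Pro-rata value split: in-quota = €1,294,756.10 × 3,788/5,314 = €922,946.20; over-quota = €1,294,756.10 − €922,946.20 = €371,809.90.
In-quota duty = €922,946.20 × 9.5% = €87,679.89. Over-quota duty = €371,809.90 × 22% = €81,798.18.
Line duty = €87,679.89 + €81,798.18 = €169,478.07.
Line 2 (L-149, Farmark, 2,795 kg, €612,496.30):
Base rate for L-149 is €6.27/kg.
Origin Farmark qualifies under the Oros–Farmark agreement and L-149 is covered: preferential rate Free applies instead.
Duty = €612,496.30 × 0% = €0.00.
Total = €169,478.07 + €0.00 = €169,478.07.

€169,478.07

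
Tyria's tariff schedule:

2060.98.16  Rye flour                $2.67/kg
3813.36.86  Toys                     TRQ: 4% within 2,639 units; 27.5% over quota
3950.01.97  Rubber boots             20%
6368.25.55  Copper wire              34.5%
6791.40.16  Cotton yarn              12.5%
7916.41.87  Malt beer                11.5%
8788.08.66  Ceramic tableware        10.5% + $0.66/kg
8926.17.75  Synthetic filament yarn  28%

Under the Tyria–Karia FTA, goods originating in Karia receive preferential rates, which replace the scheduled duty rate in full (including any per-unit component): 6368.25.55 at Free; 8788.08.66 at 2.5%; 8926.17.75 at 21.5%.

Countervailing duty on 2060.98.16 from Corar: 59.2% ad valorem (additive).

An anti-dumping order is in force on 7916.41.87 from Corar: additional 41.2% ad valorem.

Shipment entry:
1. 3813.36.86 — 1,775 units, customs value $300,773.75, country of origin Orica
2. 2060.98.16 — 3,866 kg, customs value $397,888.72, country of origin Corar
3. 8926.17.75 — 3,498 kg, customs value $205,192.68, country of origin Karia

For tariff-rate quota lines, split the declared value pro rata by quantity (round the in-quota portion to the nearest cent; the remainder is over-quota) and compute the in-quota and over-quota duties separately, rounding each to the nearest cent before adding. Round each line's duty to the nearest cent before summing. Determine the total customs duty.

$302,019.72

Line 1 (3813.36.86, Orica, 1,775 units, $300,773.75):
Code 3813.36.86 is under a tariff-rate quota (threshold 2,639 units). Quantity 1,775 units is within the quota, so the in-quota rate 4% applies to the full value.
Duty = $300,773.75 × 4% = $12,030.95.
Line 2 (2060.98.16, Corar, 3,866 kg, $397,888.72):
Base rate for 2060.98.16 is $2.67/kg.
Additional duty on 2060.98.16 from Corar: +59.2% ad valorem. Applied ad valorem rate = 59.2%.
Duty = $397,888.72 × 59.2% + 3,866 × $2.67 = $245,872.34.
Line 3 (8926.17.75, Karia, 3,498 kg, $205,192.68):
Base rate for 8926.17.75 is 28%.
Origin Karia qualifies under the Tyria–Karia agreement and 8926.17.75 is covered: preferential rate 21.5% applies instead.
Duty = $205,192.68 × 21.5% = $44,116.43.
Total = $12,030.95 + $245,872.34 + $44,116.43 = $302,019.72.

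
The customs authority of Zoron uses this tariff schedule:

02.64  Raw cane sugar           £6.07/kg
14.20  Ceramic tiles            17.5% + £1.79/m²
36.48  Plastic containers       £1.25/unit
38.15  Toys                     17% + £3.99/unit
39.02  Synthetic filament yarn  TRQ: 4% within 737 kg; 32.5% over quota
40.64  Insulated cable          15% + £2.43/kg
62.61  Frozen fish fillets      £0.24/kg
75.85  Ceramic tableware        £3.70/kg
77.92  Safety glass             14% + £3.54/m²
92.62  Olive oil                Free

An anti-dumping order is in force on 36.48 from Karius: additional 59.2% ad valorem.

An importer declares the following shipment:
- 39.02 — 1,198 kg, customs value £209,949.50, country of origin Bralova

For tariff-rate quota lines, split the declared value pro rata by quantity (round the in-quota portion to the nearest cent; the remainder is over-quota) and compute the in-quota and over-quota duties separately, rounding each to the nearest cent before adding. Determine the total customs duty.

Line 1 (39.02, Bralova, 1,198 kg, £209,949.50):
Code 39.02 is under a tariff-rate quota (threshold 737 kg). In-quota: 737 kg at 4%; over-quota: 461 kg at 32.5%.
Pro-rata value split: in-quota = £209,949.50 × 737/1,198 = £129,159.25; over-quota = £209,949.50 − £129,159.25 = £80,790.25.
In-quota duty = £129,159.25 × 4% = £5,166.37. Over-quota duty = £80,790.25 × 32.5% = £26,256.83.
Line duty = £5,166.37 + £26,256.83 = £31,423.20.

£31,423.20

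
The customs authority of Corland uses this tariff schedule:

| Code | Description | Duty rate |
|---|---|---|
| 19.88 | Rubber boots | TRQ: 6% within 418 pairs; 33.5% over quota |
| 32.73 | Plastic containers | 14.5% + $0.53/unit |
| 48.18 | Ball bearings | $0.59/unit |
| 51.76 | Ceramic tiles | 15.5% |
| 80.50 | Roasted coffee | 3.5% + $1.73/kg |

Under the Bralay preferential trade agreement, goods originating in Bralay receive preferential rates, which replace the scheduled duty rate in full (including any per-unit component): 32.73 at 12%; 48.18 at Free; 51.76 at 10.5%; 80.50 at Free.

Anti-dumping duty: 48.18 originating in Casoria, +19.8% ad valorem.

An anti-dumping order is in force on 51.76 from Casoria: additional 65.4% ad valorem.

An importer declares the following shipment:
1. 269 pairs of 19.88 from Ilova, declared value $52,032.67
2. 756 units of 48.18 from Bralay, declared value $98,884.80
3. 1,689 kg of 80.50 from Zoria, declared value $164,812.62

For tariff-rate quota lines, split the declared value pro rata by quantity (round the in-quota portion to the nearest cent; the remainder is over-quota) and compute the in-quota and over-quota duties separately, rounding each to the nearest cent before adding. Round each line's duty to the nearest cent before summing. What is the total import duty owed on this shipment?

Line 1 (19.88, Ilova, 269 pairs, $52,032.67):
Code 19.88 is under a tariff-rate quota (threshold 418 pairs). Quantity 269 pairs is within the quota, so the in-quota rate 6% applies to the full value.
Duty = $52,032.67 × 6% = $3,121.96.
Line 2 (48.18, Bralay, 756 units, $98,884.80):
Base rate for 48.18 is $0.59/unit.
Origin Bralay qualifies under the Corland–Bralay agreement and 48.18 is covered: preferential rate Free applies instead.
The additional-duty order on 48.18 targets Casoria, not Bralay; it does not apply.
Duty = $98,884.80 × 0% = $0.00.
Line 3 (80.50, Zoria, 1,689 kg, $164,812.62):
Base rate for 80.50 is 3.5% + $1.73/kg.
80.50 has an FTA preferential rate, but origin Zoria is not Bralay; base rate stands.
Duty = $164,812.62 × 3.5% + 1,689 × $1.73 = $8,690.41.
Total = $3,121.96 + $0.00 + $8,690.41 = $11,812.37.

$11,812.37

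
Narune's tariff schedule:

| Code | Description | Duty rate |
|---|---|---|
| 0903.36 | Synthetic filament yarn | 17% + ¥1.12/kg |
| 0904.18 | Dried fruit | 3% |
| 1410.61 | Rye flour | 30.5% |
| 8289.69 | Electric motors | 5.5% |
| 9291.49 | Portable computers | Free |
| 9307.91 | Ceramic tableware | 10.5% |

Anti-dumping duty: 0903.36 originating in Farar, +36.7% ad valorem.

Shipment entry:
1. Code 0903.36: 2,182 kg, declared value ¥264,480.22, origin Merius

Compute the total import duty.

Line 1 (0903.36, Merius, 2,182 kg, ¥264,480.22):
Base rate for 0903.36 is 17% + ¥1.12/kg.
The additional-duty order on 0903.36 targets Farar, not Merius; it does not apply.
Duty = ¥264,480.22 × 17% + 2,182 × ¥1.12 = ¥47,405.48.

¥47,405.48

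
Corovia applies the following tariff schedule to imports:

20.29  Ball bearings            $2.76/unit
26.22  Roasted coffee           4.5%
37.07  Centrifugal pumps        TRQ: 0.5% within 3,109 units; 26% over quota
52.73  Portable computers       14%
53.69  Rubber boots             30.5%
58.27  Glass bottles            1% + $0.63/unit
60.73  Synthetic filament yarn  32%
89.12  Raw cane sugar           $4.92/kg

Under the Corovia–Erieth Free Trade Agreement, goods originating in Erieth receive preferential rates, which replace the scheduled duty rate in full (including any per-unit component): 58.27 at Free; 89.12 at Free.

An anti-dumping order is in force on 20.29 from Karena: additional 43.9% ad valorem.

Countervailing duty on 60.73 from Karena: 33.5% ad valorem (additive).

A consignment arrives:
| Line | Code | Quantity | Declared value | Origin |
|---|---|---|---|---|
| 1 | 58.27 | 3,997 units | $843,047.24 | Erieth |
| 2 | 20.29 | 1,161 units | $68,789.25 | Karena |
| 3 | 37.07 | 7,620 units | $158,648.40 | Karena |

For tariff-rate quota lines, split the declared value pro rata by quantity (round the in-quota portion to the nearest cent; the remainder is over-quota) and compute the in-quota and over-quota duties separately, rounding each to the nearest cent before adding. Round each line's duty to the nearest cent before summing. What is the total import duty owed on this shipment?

Line 1 (58.27, Erieth, 3,997 units, $843,047.24):
Base rate for 58.27 is 1% + $0.63/unit.
Origin Erieth qualifies under the Corovia–Erieth agreement and 58.27 is covered: preferential rate Free applies instead.
Duty = $843,047.24 × 0% = $0.00.
Line 2 (20.29, Karena, 1,161 units, $68,789.25):
Base rate for 20.29 is $2.76/unit.
Additional duty on 20.29 from Karena: +43.9% ad valorem. Applied ad valorem rate = 43.9%.
Duty = $68,789.25 × 43.9% + 1,161 × $2.76 = $33,402.84.
Line 3 (37.07, Karena, 7,620 units, $158,648.40):
Code 37.07 is under a tariff-rate quota (threshold 3,109 units). In-quota: 3,109 units at 0.5%; over-quota: 4,511 units at 26%.
Pro-rata value split: in-quota = $158,648.40 × 3,109/7,620 = $64,729.38; over-quota = $158,648.40 − $64,729.38 = $93,919.02.
In-quota duty = $64,729.38 × 0.5% = $323.65. Over-quota duty = $93,919.02 × 26% = $24,418.95.
Line duty = $323.65 + $24,418.95 = $24,742.60.
Total = $0.00 + $33,402.84 + $24,742.60 = $58,145.44.

$58,145.44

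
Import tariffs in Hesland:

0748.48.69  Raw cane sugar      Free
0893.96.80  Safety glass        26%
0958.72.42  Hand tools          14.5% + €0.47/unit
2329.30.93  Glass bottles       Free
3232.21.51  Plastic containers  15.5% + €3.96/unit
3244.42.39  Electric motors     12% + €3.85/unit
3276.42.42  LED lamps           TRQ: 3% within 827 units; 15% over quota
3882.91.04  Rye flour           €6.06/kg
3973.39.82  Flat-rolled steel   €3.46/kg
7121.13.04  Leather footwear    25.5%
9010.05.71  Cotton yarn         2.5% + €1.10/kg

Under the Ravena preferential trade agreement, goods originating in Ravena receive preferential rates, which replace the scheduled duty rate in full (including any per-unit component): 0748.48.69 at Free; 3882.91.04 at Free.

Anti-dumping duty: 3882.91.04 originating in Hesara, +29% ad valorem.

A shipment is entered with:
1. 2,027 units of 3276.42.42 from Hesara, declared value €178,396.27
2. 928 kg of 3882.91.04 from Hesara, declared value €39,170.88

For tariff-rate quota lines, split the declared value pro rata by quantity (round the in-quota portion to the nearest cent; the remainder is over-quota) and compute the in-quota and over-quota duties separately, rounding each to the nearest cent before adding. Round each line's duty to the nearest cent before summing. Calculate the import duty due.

€35,008.57

Line 1 (3276.42.42, Hesara, 2,027 units, €178,396.27):
Code 3276.42.42 is under a tariff-rate quota (threshold 827 units). In-quota: 827 units at 3%; over-quota: 1,200 units at 15%.
Pro-rata value split: in-quota = €178,396.27 × 827/2,027 = €72,784.27; over-quota = €178,396.27 − €72,784.27 = €105,612.00.
In-quota duty = €72,784.27 × 3% = €2,183.53. Over-quota duty = €105,612.00 × 15% = €15,841.80.
Line duty = €2,183.53 + €15,841.80 = €18,025.33.
Line 2 (3882.91.04, Hesara, 928 kg, €39,170.88):
Base rate for 3882.91.04 is €6.06/kg.
3882.91.04 has an FTA preferential rate, but origin Hesara is not Ravena; base rate stands.
Additional duty on 3882.91.04 from Hesara: +29% ad valorem. Applied ad valorem rate = 29%.
Duty = €39,170.88 × 29% + 928 × €6.06 = €16,983.24.
Total = €18,025.33 + €16,983.24 = €35,008.57.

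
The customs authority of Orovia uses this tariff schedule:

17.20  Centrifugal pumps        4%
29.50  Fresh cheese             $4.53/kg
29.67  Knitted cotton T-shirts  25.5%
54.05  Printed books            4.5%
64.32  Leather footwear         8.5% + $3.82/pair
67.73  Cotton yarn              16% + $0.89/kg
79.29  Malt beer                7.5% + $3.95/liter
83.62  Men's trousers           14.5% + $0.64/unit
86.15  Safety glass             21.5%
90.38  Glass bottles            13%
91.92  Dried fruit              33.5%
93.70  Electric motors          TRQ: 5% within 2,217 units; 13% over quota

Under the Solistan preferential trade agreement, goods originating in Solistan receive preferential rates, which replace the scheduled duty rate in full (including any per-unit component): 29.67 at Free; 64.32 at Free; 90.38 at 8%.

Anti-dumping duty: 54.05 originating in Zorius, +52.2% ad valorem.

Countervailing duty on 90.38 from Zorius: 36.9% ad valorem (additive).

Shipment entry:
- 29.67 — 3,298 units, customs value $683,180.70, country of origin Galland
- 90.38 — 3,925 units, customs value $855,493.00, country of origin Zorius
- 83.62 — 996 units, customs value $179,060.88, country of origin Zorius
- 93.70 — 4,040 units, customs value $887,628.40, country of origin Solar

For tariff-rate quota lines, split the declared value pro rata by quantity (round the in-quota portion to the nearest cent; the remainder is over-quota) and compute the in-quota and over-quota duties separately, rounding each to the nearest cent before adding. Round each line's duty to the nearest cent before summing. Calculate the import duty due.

Line 1 (29.67, Galland, 3,298 units, $683,180.70):
Base rate for 29.67 is 25.5%.
29.67 has an FTA preferential rate, but origin Galland is not Solistan; base rate stands.
Duty = $683,180.70 × 25.5% = $174,211.08.
Line 2 (90.38, Zorius, 3,925 units, $855,493.00):
Base rate for 90.38 is 13%.
90.38 has an FTA preferential rate, but origin Zorius is not Solistan; base rate stands.
Additional duty on 90.38 from Zorius: +36.9%. Applied ad valorem rate: 13% + 36.9% = 49.9%.
Duty = $855,493.00 × 49.9% = $426,891.01.
Line 3 (83.62, Zorius, 996 units, $179,060.88):
Base rate for 83.62 is 14.5% + $0.64/unit.
Duty = $179,060.88 × 14.5% + 996 × $0.64 = $26,601.27.
Line 4 (93.70, Solar, 4,040 units, $887,628.40):
Code 93.70 is under a tariff-rate quota (threshold 2,217 units). In-quota: 2,217 units at 5%; over-quota: 1,823 units at 13%.
Pro-rata value split: in-quota = $887,628.40 × 2,217/4,040 = $487,097.07; over-quota = $887,628.40 − $487,097.07 = $400,531.33.
In-quota duty = $487,097.07 × 5% = $24,354.85. Over-quota duty = $400,531.33 × 13% = $52,069.07.
Line duty = $24,354.85 + $52,069.07 = $76,423.92.
Total = $174,211.08 + $426,891.01 + $26,601.27 + $76,423.92 = $704,127.28.

$704,127.28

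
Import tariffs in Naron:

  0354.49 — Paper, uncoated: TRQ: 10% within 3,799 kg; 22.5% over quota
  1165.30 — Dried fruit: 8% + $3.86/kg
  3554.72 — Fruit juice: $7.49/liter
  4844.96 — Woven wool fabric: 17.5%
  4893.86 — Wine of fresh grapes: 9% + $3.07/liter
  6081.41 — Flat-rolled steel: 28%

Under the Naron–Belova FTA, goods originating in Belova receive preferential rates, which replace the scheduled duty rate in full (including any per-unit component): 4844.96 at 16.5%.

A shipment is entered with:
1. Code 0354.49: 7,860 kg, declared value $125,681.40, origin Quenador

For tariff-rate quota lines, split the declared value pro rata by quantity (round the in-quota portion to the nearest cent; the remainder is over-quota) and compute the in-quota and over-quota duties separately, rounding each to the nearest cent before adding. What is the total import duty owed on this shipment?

Line 1 (0354.49, Quenador, 7,860 kg, $125,681.40):
Code 0354.49 is under a tariff-rate quota (threshold 3,799 kg). In-quota: 3,799 kg at 10%; over-quota: 4,061 kg at 22.5%.
Pro-rata value split: in-quota = $125,681.40 × 3,799/7,860 = $60,746.01; over-quota = $125,681.40 − $60,746.01 = $64,935.39.
In-quota duty = $60,746.01 × 10% = $6,074.60. Over-quota duty = $64,935.39 × 22.5% = $14,610.46.
Line duty = $6,074.60 + $14,610.46 = $20,685.06.

$20,685.06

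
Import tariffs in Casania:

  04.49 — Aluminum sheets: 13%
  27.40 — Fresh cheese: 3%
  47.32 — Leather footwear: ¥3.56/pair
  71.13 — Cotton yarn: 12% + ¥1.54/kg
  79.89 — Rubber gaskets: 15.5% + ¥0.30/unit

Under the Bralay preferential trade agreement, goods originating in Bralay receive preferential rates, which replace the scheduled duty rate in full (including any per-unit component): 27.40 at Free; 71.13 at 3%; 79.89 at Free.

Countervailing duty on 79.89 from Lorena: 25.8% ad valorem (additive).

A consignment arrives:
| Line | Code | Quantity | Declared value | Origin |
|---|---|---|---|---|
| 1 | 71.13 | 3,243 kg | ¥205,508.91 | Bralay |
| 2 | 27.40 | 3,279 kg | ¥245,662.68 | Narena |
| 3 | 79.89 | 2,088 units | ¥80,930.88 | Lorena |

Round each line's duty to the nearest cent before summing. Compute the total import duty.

Line 1 (71.13, Bralay, 3,243 kg, ¥205,508.91):
Base rate for 71.13 is 12% + ¥1.54/kg.
Origin Bralay qualifies under the Casania–Bralay agreement and 71.13 is covered: preferential rate 3% applies instead.
Duty = ¥205,508.91 × 3% = ¥6,165.27.
Line 2 (27.40, Narena, 3,279 kg, ¥245,662.68):
Base rate for 27.40 is 3%.
27.40 has an FTA preferential rate, but origin Narena is not Bralay; base rate stands.
Duty = ¥245,662.68 × 3% = ¥7,369.88.
Line 3 (79.89, Lorena, 2,088 units, ¥80,930.88):
Base rate for 79.89 is 15.5% + ¥0.30/unit.
79.89 has an FTA preferential rate, but origin Lorena is not Bralay; base rate stands.
Additional duty on 79.89 from Lorena: +25.8%. Applied ad valorem rate: 15.5% + 25.8% = 41.3%.
Duty = ¥80,930.88 × 41.3% + 2,088 × ¥0.30 = ¥34,050.85.
Total = ¥6,165.27 + ¥7,369.88 + ¥34,050.85 = ¥47,586.00.

¥47,586.00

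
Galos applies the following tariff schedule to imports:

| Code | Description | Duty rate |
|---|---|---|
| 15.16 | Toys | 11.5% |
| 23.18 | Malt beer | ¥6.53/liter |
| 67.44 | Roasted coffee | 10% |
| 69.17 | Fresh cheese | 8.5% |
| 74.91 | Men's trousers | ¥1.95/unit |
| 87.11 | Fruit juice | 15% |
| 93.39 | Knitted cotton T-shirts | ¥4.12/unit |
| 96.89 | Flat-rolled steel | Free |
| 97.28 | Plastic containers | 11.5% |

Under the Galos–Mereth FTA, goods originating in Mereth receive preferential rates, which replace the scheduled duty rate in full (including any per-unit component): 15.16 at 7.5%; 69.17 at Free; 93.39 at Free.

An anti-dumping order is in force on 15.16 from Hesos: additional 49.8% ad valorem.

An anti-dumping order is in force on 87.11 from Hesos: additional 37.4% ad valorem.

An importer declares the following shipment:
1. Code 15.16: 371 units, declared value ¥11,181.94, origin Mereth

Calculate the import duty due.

¥838.65

Line 1 (15.16, Mereth, 371 units, ¥11,181.94):
Base rate for 15.16 is 11.5%.
Origin Mereth qualifies under the Galos–Mereth agreement and 15.16 is covered: preferential rate 7.5% applies instead.
The additional-duty order on 15.16 targets Hesos, not Mereth; it does not apply.
Duty = ¥11,181.94 × 7.5% = ¥838.65.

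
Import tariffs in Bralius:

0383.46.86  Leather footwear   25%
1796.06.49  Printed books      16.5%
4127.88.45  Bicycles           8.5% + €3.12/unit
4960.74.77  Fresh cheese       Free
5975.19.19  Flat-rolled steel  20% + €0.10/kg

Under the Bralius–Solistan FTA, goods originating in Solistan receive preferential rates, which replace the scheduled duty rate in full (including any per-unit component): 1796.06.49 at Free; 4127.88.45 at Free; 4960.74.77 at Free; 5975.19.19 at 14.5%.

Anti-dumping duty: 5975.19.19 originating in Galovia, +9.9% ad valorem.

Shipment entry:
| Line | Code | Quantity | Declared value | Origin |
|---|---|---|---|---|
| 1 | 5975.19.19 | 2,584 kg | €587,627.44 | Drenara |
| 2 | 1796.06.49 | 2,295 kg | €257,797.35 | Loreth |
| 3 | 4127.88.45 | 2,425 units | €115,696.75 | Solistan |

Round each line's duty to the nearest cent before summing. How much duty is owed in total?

Line 1 (5975.19.19, Drenara, 2,584 kg, €587,627.44):
Base rate for 5975.19.19 is 20% + €0.10/kg.
5975.19.19 has an FTA preferential rate, but origin Drenara is not Solistan; base rate stands.
The additional-duty order on 5975.19.19 targets Galovia, not Drenara; it does not apply.
Duty = €587,627.44 × 20% + 2,584 × €0.10 = €117,783.89.
Line 2 (1796.06.49, Loreth, 2,295 kg, €257,797.35):
Base rate for 1796.06.49 is 16.5%.
1796.06.49 has an FTA preferential rate, but origin Loreth is not Solistan; base rate stands.
Duty = €257,797.35 × 16.5% = €42,536.56.
Line 3 (4127.88.45, Solistan, 2,425 units, €115,696.75):
Base rate for 4127.88.45 is 8.5% + €3.12/unit.
Origin Solistan qualifies under the Bralius–Solistan agreement and 4127.88.45 is covered: preferential rate Free applies instead.
Duty = €115,696.75 × 0% = €0.00.
Total = €117,783.89 + €42,536.56 + €0.00 = €160,320.45.

€160,320.45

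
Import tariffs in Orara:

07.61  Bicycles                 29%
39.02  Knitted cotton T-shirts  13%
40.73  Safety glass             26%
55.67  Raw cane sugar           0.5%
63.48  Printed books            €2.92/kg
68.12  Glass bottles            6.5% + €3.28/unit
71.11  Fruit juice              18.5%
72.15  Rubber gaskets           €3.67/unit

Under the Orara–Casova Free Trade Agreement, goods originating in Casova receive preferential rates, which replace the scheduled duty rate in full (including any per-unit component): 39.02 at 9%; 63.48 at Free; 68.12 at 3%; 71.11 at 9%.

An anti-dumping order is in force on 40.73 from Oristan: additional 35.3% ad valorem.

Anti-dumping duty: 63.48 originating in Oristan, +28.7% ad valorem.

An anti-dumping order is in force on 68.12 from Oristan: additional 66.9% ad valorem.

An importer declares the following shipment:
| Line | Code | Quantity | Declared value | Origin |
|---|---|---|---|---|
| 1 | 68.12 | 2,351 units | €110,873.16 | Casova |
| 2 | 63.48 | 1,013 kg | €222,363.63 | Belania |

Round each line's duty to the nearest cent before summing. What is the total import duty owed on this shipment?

Line 1 (68.12, Casova, 2,351 units, €110,873.16):
Base rate for 68.12 is 6.5% + €3.28/unit.
Origin Casova qualifies under the Orara–Casova agreement and 68.12 is covered: preferential rate 3% applies instead.
The additional-duty order on 68.12 targets Oristan, not Casova; it does not apply.
Duty = €110,873.16 × 3% = €3,326.19.
Line 2 (63.48, Belania, 1,013 kg, €222,363.63):
Base rate for 63.48 is €2.92/kg.
63.48 has an FTA preferential rate, but origin Belania is not Casova; base rate stands.
The additional-duty order on 63.48 targets Oristan, not Belania; it does not apply.
Duty = 1,013 × €2.92 = €2,957.96.
Total = €3,326.19 + €2,957.96 = €6,284.15.

€6,284.15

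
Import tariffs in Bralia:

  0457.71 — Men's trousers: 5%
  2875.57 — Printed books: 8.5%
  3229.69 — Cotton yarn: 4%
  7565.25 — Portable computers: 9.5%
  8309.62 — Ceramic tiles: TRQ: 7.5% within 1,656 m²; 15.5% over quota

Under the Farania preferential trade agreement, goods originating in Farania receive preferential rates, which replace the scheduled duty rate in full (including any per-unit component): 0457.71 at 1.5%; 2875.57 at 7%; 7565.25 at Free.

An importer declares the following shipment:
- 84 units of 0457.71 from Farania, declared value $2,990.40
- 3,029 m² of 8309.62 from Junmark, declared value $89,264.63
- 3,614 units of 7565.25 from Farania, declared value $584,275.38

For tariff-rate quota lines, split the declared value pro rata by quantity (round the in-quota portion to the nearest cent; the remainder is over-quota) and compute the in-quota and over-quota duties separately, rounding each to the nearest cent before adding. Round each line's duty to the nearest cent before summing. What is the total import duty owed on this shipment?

$9,976.69

Line 1 (0457.71, Farania, 84 units, $2,990.40):
Base rate for 0457.71 is 5%.
Origin Farania qualifies under the Bralia–Farania agreement and 0457.71 is covered: preferential rate 1.5% applies instead.
Duty = $2,990.40 × 1.5% = $44.86.
Line 2 (8309.62, Junmark, 3,029 m², $89,264.63):
Code 8309.62 is under a tariff-rate quota (threshold 1,656 m²). In-quota: 1,656 m² at 7.5%; over-quota: 1,373 m² at 15.5%.
Pro-rata value split: in-quota = $89,264.63 × 1,656/3,029 = $48,802.32; over-quota = $89,264.63 − $48,802.32 = $40,462.31.
In-quota duty = $48,802.32 × 7.5% = $3,660.17. Over-quota duty = $40,462.31 × 15.5% = $6,271.66.
Line duty = $3,660.17 + $6,271.66 = $9,931.83.
Line 3 (7565.25, Farania, 3,614 units, $584,275.38):
Base rate for 7565.25 is 9.5%.
Origin Farania qualifies under the Bralia–Farania agreement and 7565.25 is covered: preferential rate Free applies instead.
Duty = $584,275.38 × 0% = $0.00.
Total = $44.86 + $9,931.83 + $0.00 = $9,976.69.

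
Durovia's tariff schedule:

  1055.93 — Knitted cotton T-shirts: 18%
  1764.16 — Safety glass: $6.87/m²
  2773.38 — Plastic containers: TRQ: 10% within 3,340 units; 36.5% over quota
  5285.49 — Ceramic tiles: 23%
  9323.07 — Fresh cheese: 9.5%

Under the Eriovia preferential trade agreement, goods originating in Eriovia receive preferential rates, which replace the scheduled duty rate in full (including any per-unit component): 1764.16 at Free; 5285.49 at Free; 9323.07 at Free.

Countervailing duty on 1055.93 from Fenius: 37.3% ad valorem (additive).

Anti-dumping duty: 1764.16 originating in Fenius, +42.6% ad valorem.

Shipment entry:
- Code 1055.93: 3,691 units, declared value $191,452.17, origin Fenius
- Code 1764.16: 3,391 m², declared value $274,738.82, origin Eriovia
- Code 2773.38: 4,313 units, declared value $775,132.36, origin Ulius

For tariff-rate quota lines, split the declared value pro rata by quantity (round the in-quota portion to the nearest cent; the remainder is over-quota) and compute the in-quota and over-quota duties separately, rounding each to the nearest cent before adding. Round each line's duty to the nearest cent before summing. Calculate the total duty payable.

$229,726.19

Line 1 (1055.93, Fenius, 3,691 units, $191,452.17):
Base rate for 1055.93 is 18%.
Additional duty on 1055.93 from Fenius: +37.3%. Applied ad valorem rate: 18% + 37.3% = 55.3%.
Duty = $191,452.17 × 55.3% = $105,873.05.
Line 2 (1764.16, Eriovia, 3,391 m², $274,738.82):
Base rate for 1764.16 is $6.87/m².
Origin Eriovia qualifies under the Durovia–Eriovia agreement and 1764.16 is covered: preferential rate Free applies instead.
The additional-duty order on 1764.16 targets Fenius, not Eriovia; it does not apply.
Duty = $274,738.82 × 0% = $0.00.
Line 3 (2773.38, Ulius, 4,313 units, $775,132.36):
Code 2773.38 is under a tariff-rate quota (threshold 3,340 units). In-quota: 3,340 units at 10%; over-quota: 973 units at 36.5%.
Pro-rata value split: in-quota = $775,132.36 × 3,340/4,313 = $600,264.80; over-quota = $775,132.36 − $600,264.80 = $174,867.56.
In-quota duty = $600,264.80 × 10% = $60,026.48. Over-quota duty = $174,867.56 × 36.5% = $63,826.66.
Line duty = $60,026.48 + $63,826.66 = $123,853.14.
Total = $105,873.05 + $0.00 + $123,853.14 = $229,726.19.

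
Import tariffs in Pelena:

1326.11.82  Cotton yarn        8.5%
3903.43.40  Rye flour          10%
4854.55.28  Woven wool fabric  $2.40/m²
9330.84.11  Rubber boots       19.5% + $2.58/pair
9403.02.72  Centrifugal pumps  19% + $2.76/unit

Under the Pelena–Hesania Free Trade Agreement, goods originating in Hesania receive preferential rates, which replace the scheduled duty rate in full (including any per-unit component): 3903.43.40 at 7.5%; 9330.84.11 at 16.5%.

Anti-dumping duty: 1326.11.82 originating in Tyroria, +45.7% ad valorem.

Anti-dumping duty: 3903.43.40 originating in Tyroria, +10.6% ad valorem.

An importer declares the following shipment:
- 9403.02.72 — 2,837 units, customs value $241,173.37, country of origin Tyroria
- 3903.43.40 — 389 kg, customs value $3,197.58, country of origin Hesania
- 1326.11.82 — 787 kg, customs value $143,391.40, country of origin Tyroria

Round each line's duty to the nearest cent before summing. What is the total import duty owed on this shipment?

$131,611.02

Line 1 (9403.02.72, Tyroria, 2,837 units, $241,173.37):
Base rate for 9403.02.72 is 19% + $2.76/unit.
Duty = $241,173.37 × 19% + 2,837 × $2.76 = $53,653.06.
Line 2 (3903.43.40, Hesania, 389 kg, $3,197.58):
Base rate for 3903.43.40 is 10%.
Origin Hesania qualifies under the Pelena–Hesania agreement and 3903.43.40 is covered: preferential rate 7.5% applies instead.
The additional-duty order on 3903.43.40 targets Tyroria, not Hesania; it does not apply.
Duty = $3,197.58 × 7.5% = $239.82.
Line 3 (1326.11.82, Tyroria, 787 kg, $143,391.40):
Base rate for 1326.11.82 is 8.5%.
Additional duty on 1326.11.82 from Tyroria: +45.7%. Applied ad valorem rate: 8.5% + 45.7% = 54.2%.
Duty = $143,391.40 × 54.2% = $77,718.14.
Total = $53,653.06 + $239.82 + $77,718.14 = $131,611.02.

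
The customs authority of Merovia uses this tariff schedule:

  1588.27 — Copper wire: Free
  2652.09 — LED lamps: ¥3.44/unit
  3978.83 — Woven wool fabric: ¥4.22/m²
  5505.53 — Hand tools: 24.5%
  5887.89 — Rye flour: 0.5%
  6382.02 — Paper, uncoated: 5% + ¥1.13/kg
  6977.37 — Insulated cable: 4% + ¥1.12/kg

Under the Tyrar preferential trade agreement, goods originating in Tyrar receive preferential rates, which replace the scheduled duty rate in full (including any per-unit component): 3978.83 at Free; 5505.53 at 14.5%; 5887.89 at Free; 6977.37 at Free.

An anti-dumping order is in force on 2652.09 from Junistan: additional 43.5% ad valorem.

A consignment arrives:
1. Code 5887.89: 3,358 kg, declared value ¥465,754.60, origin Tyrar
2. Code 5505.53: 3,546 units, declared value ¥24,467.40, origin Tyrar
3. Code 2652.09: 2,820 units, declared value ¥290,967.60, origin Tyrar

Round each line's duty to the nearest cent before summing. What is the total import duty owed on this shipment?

Line 1 (5887.89, Tyrar, 3,358 kg, ¥465,754.60):
Base rate for 5887.89 is 0.5%.
Origin Tyrar qualifies under the Merovia–Tyrar agreement and 5887.89 is covered: preferential rate Free applies instead.
Duty = ¥465,754.60 × 0% = ¥0.00.
Line 2 (5505.53, Tyrar, 3,546 units, ¥24,467.40):
Base rate for 5505.53 is 24.5%.
Origin Tyrar qualifies under the Merovia–Tyrar agreement and 5505.53 is covered: preferential rate 14.5% applies instead.
Duty = ¥24,467.40 × 14.5% = ¥3,547.77.
Line 3 (2652.09, Tyrar, 2,820 units, ¥290,967.60):
Base rate for 2652.09 is ¥3.44/unit.
Origin Tyrar is the FTA partner but 2652.09 is not on the preference list; base rate stands.
The additional-duty order on 2652.09 targets Junistan, not Tyrar; it does not apply.
Duty = 2,820 × ¥3.44 = ¥9,700.80.
Total = ¥0.00 + ¥3,547.77 + ¥9,700.80 = ¥13,248.57.

¥13,248.57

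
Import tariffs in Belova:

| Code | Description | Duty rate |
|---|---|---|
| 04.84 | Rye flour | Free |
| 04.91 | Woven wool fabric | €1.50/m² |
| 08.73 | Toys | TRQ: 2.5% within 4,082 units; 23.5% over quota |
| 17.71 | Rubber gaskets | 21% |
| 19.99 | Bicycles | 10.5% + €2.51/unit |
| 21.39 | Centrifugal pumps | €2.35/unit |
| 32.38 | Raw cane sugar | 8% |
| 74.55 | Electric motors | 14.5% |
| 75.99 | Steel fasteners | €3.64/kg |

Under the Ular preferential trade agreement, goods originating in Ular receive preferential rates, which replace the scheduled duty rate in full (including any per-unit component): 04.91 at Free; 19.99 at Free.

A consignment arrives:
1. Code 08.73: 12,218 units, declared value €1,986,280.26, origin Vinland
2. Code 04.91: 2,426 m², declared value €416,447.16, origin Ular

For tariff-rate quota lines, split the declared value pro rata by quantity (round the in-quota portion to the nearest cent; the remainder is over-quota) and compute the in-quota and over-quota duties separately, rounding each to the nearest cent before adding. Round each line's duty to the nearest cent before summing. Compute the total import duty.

€327,417.61

Line 1 (08.73, Vinland, 12,218 units, €1,986,280.26):
Code 08.73 is under a tariff-rate quota (threshold 4,082 units). In-quota: 4,082 units at 2.5%; over-quota: 8,136 units at 23.5%.
Pro-rata value split: in-quota = €1,986,280.26 × 4,082/12,218 = €663,610.74; over-quota = €1,986,280.26 − €663,610.74 = €1,322,669.52.
In-quota duty = €663,610.74 × 2.5% = €16,590.27. Over-quota duty = €1,322,669.52 × 23.5% = €310,827.34.
Line duty = €16,590.27 + €310,827.34 = €327,417.61.
Line 2 (04.91, Ular, 2,426 m², €416,447.16):
Base rate for 04.91 is €1.50/m².
Origin Ular qualifies under the Belova–Ular agreement and 04.91 is covered: preferential rate Free applies instead.
Duty = €416,447.16 × 0% = €0.00.
Total = €327,417.61 + €0.00 = €327,417.61.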